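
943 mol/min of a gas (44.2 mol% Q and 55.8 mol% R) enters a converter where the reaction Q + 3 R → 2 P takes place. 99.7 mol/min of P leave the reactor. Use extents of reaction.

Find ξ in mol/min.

ξ = 49.9 mol/min

For P: n = n₀ + 2ξ → 99.7 = 0 + 2ξ, giving ξ = 49.85 mol/min.
Outlet amounts (n = n₀ + ν ξ):
  Q: 416.8 − 1(49.85) = 367
  R: 526.2 − 3(49.85) = 376.6
  P: 0 + 2(49.85) = 99.7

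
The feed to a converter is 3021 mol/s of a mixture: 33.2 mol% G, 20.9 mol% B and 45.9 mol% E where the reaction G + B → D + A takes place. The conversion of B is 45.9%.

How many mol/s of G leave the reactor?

B reacted = 0.459 × 631.4 = 289.8 mol/s; ν_B = −1, so ξ = 289.8/1 = 289.8 mol/s.
Outlet amounts (n = n₀ + ν ξ):
  G: 1003 − 1(289.8) = 713.2
  B: 631.4 − 1(289.8) = 341.6
  D: 0 + 1(289.8) = 289.8
  A: 0 + 1(289.8) = 289.8
  E: 1387 (inert)

713 mol/s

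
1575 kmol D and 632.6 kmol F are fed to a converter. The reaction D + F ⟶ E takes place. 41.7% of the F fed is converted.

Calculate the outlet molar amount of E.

264 kmol

F reacted = 0.417 × 632.6 = 263.8 kmol; ν_F = −1, so ξ = 263.8/1 = 263.8 kmol.
Outlet amounts (n = n₀ + ν ξ):
  D: 1575 − 1(263.8) = 1311
  F: 632.6 − 1(263.8) = 368.8
  E: 0 + 1(263.8) = 263.8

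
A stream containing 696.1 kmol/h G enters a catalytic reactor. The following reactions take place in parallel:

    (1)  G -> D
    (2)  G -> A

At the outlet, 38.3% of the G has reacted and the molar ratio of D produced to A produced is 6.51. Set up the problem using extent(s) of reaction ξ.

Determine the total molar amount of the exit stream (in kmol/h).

696 kmol/h

Conversion of G: G consumed = 0.383 × 696.1 = 266.6 kmol/h = 1ξ₁ + 1ξ₂.
Selectivity: 1ξ₁ / (1ξ₂) = 6.51 → ξ₁ = 6.51 ξ₂.
Substitute: (1·6.51 + 1) ξ₂ = 266.6 → ξ₂ = 35.5 kmol/h, ξ₁ = 231.1 kmol/h.
Outlet amounts (n = n₀ + Σ ν·ξ):
  G: 696.1 − 1(231.1) − 1(35.5) = 429.5
  D: 0 + 1(231.1) = 231.1
  A: 0 + 1(35.5) = 35.5
Total out = 429.5 + 231.1 + 35.5 = 696.1 kmol/h.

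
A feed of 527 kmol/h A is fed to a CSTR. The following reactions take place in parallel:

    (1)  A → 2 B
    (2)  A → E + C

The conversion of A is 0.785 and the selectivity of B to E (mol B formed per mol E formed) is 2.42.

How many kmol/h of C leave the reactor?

187 kmol/h

Conversion of A: A consumed = 0.785 × 527 = 413.7 kmol/h = 1ξ₁ + 1ξ₂.
Selectivity: 2ξ₁ / (1ξ₂) = 2.42 → ξ₁ = 1.21 ξ₂.
Substitute: (1·1.21 + 1) ξ₂ = 413.7 → ξ₂ = 187.2 kmol/h, ξ₁ = 226.5 kmol/h.
Outlet amounts (n = n₀ + Σ ν·ξ):
  A: 527 − 1(226.5) − 1(187.2) = 113.3
  B: 0 + 2(226.5) = 453
  E: 0 + 1(187.2) = 187.2
  C: 0 + 1(187.2) = 187.2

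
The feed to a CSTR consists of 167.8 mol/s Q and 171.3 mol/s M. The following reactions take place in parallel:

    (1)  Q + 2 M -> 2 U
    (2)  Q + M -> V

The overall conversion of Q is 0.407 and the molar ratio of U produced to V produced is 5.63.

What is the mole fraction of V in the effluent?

0.0661

Conversion of Q: Q consumed = 0.407 × 167.8 = 68.29 mol/s = 1ξ₁ + 1ξ₂.
Selectivity: 2ξ₁ / (1ξ₂) = 5.63 → ξ₁ = 2.815 ξ₂.
Substitute: (1·2.815 + 1) ξ₂ = 68.29 → ξ₂ = 17.9 mol/s, ξ₁ = 50.39 mol/s.
Outlet amounts (n = n₀ + Σ ν·ξ):
  Q: 167.8 − 1(50.39) − 1(17.9) = 99.51
  M: 171.3 − 2(50.39) − 1(17.9) = 52.61
  U: 0 + 2(50.39) = 100.8
  V: 0 + 1(17.9) = 17.9
Total out = 270.8 mol/s; y_V = 17.9 / 270.8 = 0.06611.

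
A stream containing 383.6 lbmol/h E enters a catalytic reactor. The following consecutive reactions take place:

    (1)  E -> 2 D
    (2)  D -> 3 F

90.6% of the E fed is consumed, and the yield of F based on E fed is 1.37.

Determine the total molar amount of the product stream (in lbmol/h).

Conversion of E: E consumed = 1ξ₁ = 0.906 × 383.6 → ξ₁ = 347.5 lbmol/h.
Yield of F: 3ξ₂ / 383.6 = 1.37 → ξ₂ = 175.2 lbmol/h.
Outlet amounts (n = n₀ + Σ ν·ξ):
  E: 383.6 − 1(347.5) = 36.06
  D: 0 + 2(347.5) − 1(175.2) = 519.9
  F: 0 + 3(175.2) = 525.5
Total out = 36.06 + 519.9 + 525.5 = 1081 lbmol/h.

1080 lbmol/h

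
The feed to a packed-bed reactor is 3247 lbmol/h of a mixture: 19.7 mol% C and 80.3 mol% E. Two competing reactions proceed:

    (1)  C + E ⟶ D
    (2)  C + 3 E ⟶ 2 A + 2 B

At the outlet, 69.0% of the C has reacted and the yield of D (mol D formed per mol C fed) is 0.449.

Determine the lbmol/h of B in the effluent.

Yield of D: 1ξ₁ / 639.7 = 0.449 → ξ₁ = 287.2 lbmol/h.
Conversion of C: 1ξ₁ + 1ξ₂ = 0.69 × 639.7 = 441.4 → ξ₂ = 154.2 lbmol/h.
Outlet amounts (n = n₀ + Σ ν·ξ):
  C: 639.7 − 1(287.2) − 1(154.2) = 198.3
  E: 2607 − 1(287.2) − 3(154.2) = 1858
  D: 0 + 1(287.2) = 287.2
  A: 0 + 2(154.2) = 308.3
  B: 0 + 2(154.2) = 308.3

308 lbmol/h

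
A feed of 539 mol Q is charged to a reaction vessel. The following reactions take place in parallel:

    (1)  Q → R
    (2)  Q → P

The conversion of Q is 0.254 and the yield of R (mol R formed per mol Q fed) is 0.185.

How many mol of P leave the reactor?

Yield of R: 1ξ₁ / 539 = 0.185 → ξ₁ = 99.72 mol.
Conversion of Q: 1ξ₁ + 1ξ₂ = 0.254 × 539 = 136.9 → ξ₂ = 37.19 mol.
Outlet amounts (n = n₀ + Σ ν·ξ):
  Q: 539 − 1(99.72) − 1(37.19) = 402.1
  R: 0 + 1(99.72) = 99.72
  P: 0 + 1(37.19) = 37.19

37.2 mol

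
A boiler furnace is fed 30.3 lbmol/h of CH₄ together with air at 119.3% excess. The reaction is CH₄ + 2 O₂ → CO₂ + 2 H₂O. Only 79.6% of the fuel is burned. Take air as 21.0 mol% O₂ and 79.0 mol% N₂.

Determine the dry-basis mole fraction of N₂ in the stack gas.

Stoichiometric O₂ = 2 × 30.3 = 60.6 lbmol/h; O₂ fed = 60.6 × 2.193 = 132.9 lbmol/h.
N₂ fed = 132.9 × 79/21 = 499.9 lbmol/h.
Fuel reacted = 0.796 × 30.3 → ξ = 24.12 lbmol/h.
Outlet (n = n₀ + ν ξ):
  CH₄: 30.3 − 1(24.12) = 6.181
  O₂: 132.9 − 2(24.12) = 84.66
  N₂: 499.9 (inert)
  CO₂: 0 + 1(24.12) = 24.12
  H₂O: 0 + 2(24.12) = 48.24
Dry total = 614.9 lbmol/h; y_N₂ (dry) = 499.9 / 614.9 = 0.813.

0.813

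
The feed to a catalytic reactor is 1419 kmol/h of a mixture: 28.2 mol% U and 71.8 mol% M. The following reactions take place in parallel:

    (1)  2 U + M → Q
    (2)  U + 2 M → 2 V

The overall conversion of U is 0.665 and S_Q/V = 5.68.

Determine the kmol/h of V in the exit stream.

Conversion of U: U consumed = 0.665 × 400.2 = 266.1 kmol/h = 2ξ₁ + 1ξ₂.
Selectivity: 1ξ₁ / (2ξ₂) = 5.68 → ξ₁ = 11.36 ξ₂.
Substitute: (2·11.36 + 1) ξ₂ = 266.1 → ξ₂ = 11.22 kmol/h, ξ₁ = 127.4 kmol/h.
Outlet amounts (n = n₀ + Σ ν·ξ):
  U: 400.2 − 2(127.4) − 1(11.22) = 134.1
  M: 1019 − 1(127.4) − 2(11.22) = 869
  Q: 0 + 1(127.4) = 127.4
  V: 0 + 2(11.22) = 22.44

22.4 kmol/h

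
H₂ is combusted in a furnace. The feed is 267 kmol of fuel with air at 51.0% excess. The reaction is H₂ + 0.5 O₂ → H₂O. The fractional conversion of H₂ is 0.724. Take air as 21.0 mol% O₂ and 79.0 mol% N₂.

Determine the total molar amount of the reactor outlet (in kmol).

1130 kmol

Stoichiometric O₂ = 0.5 × 267 = 133.5 kmol; O₂ fed = 133.5 × 1.510 = 201.6 kmol.
N₂ fed = 201.6 × 79/21 = 758.3 kmol.
Fuel reacted = 0.724 × 267 → ξ = 193.3 kmol.
Outlet (n = n₀ + ν ξ):
  H₂: 267 − 1(193.3) = 73.69
  O₂: 201.6 − 0.5(193.3) = 104.9
  N₂: 758.3 (inert)
  H₂O: 0 + 1(193.3) = 193.3
Total out = 73.69 + 104.9 + 758.3 + 193.3 = 1130 kmol.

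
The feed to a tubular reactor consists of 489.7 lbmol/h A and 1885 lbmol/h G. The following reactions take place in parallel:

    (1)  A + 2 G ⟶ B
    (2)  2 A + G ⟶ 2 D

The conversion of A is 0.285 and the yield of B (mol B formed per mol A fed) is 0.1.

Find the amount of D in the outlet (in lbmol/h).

90.6 lbmol/h

Yield of B: 1ξ₁ / 489.7 = 0.1 → ξ₁ = 48.97 lbmol/h.
Conversion of A: 1ξ₁ + 2ξ₂ = 0.285 × 489.7 = 139.6 → ξ₂ = 45.3 lbmol/h.
Outlet amounts (n = n₀ + Σ ν·ξ):
  A: 489.7 − 1(48.97) − 2(45.3) = 350.1
  G: 1885 − 2(48.97) − 1(45.3) = 1742
  B: 0 + 1(48.97) = 48.97
  D: 0 + 2(45.3) = 90.59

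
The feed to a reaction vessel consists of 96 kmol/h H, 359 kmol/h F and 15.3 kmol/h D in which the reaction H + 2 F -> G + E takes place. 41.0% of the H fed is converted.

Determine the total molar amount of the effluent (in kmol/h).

H reacted = 0.41 × 96 = 39.36 kmol/h; ν_H = −1, so ξ = 39.36/1 = 39.36 kmol/h.
Outlet amounts (n = n₀ + ν ξ):
  H: 96 − 1(39.36) = 56.64
  F: 359 − 2(39.36) = 280.3
  G: 0 + 1(39.36) = 39.36
  E: 0 + 1(39.36) = 39.36
  D: 15.3 (inert)
Total out = 56.64 + 280.3 + 39.36 + 39.36 + 15.3 = 430.9 kmol/h.

431 kmol/h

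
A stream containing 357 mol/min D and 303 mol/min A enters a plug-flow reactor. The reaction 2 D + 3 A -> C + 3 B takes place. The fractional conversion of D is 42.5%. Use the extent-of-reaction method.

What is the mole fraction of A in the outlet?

D reacted = 0.425 × 357 = 151.7 mol/min; ν_D = −2, so ξ = 151.7/2 = 75.86 mol/min.
Outlet amounts (n = n₀ + ν ξ):
  D: 357 − 2(75.86) = 205.3
  A: 303 − 3(75.86) = 75.41
  C: 0 + 1(75.86) = 75.86
  B: 0 + 3(75.86) = 227.6
Total out = 584.1 mol/min; y_A = 75.41 / 584.1 = 0.1291.

0.129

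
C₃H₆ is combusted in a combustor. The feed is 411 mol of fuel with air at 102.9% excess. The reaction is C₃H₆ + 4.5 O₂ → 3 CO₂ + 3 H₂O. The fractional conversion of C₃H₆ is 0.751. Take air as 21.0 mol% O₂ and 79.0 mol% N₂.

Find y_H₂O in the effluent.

Stoichiometric O₂ = 4.5 × 411 = 1850 mol; O₂ fed = 1850 × 2.029 = 3753 mol.
N₂ fed = 3753 × 79/21 = 14120 mol.
Fuel reacted = 0.751 × 411 → ξ = 308.7 mol.
Outlet (n = n₀ + ν ξ):
  C₃H₆: 411 − 1(308.7) = 102.3
  O₂: 3753 − 4.5(308.7) = 2364
  N₂: 14120 (inert)
  CO₂: 0 + 3(308.7) = 926
  H₂O: 0 + 3(308.7) = 926
Total out = 18440 mol; y_H₂O = 926 / 18440 = 0.05023.

0.0502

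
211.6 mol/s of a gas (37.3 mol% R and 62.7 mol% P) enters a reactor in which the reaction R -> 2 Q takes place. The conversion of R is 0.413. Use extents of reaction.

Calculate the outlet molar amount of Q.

R reacted = 0.413 × 78.93 = 32.6 mol/s; ν_R = −1, so ξ = 32.6/1 = 32.6 mol/s.
Outlet amounts (n = n₀ + ν ξ):
  R: 78.93 − 1(32.6) = 46.33
  Q: 0 + 2(32.6) = 65.19
  P: 132.7 (inert)

65.2 mol/s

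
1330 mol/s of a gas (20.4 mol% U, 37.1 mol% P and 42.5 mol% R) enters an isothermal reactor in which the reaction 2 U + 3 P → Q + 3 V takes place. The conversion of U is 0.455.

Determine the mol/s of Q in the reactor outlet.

61.7 mol/s

U reacted = 0.455 × 271.3 = 123.5 mol/s; ν_U = −2, so ξ = 123.5/2 = 61.73 mol/s.
Outlet amounts (n = n₀ + ν ξ):
  U: 271.3 − 2(61.73) = 147.9
  P: 493.4 − 3(61.73) = 308.3
  Q: 0 + 1(61.73) = 61.73
  V: 0 + 3(61.73) = 185.2
  R: 565.2 (inert)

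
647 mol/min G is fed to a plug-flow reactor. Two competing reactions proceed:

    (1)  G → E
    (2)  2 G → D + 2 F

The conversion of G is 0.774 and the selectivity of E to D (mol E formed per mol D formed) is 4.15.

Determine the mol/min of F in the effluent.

Conversion of G: G consumed = 0.774 × 647 = 500.8 mol/min = 1ξ₁ + 2ξ₂.
Selectivity: 1ξ₁ / (1ξ₂) = 4.15 → ξ₁ = 4.15 ξ₂.
Substitute: (1·4.15 + 2) ξ₂ = 500.8 → ξ₂ = 81.43 mol/min, ξ₁ = 337.9 mol/min.
Outlet amounts (n = n₀ + Σ ν·ξ):
  G: 647 − 1(337.9) − 2(81.43) = 146.2
  E: 0 + 1(337.9) = 337.9
  D: 0 + 1(81.43) = 81.43
  F: 0 + 2(81.43) = 162.9

163 mol/min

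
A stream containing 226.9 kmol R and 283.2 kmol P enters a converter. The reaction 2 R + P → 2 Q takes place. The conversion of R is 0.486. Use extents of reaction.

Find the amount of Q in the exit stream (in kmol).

R reacted = 0.486 × 226.9 = 110.3 kmol; ν_R = −2, so ξ = 110.3/2 = 55.14 kmol.
Outlet amounts (n = n₀ + ν ξ):
  R: 226.9 − 2(55.14) = 116.6
  P: 283.2 − 1(55.14) = 228.1
  Q: 0 + 2(55.14) = 110.3

110 kmol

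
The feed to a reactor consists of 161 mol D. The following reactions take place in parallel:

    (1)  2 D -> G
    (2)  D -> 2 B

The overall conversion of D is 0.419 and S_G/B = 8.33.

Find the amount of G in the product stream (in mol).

Conversion of D: D consumed = 0.419 × 161 = 67.46 mol = 2ξ₁ + 1ξ₂.
Selectivity: 1ξ₁ / (2ξ₂) = 8.33 → ξ₁ = 16.66 ξ₂.
Substitute: (2·16.66 + 1) ξ₂ = 67.46 → ξ₂ = 1.966 mol, ξ₁ = 32.75 mol.
Outlet amounts (n = n₀ + Σ ν·ξ):
  D: 161 − 2(32.75) − 1(1.966) = 93.54
  G: 0 + 1(32.75) = 32.75
  B: 0 + 2(1.966) = 3.931

32.7 mol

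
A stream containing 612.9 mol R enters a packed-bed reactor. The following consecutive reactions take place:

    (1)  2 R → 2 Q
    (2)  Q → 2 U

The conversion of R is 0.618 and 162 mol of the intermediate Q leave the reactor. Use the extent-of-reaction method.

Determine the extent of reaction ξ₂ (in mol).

ξ₂ = 217 mol

Conversion of R: R consumed = 2ξ₁ = 0.618 × 612.9 → ξ₁ = 189.4 mol.
Q balance: n_Q = 0 + 2ξ₁ − 1ξ₂ = 162 → ξ₂ = (2·189.4 − 162)/1 = 216.8 mol.
Outlet amounts (n = n₀ + Σ ν·ξ):
  R: 612.9 − 2(189.4) = 234.1
  Q: 0 + 2(189.4) − 1(216.8) = 162
  U: 0 + 2(216.8) = 433.5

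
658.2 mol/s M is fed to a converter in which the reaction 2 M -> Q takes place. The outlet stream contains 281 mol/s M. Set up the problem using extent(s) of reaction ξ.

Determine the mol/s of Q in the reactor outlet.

For M: n = n₀ − 2ξ → 281 = 658.2 − 2ξ, giving ξ = 188.6 mol/s.
Outlet amounts (n = n₀ + ν ξ):
  M: 658.2 − 2(188.6) = 281
  Q: 0 + 1(188.6) = 188.6

189 mol/s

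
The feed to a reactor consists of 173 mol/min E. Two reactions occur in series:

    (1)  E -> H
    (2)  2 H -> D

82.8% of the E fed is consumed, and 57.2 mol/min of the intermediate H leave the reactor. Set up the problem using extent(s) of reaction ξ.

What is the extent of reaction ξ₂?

Conversion of E: E consumed = 1ξ₁ = 0.828 × 173 → ξ₁ = 143.2 mol/min.
H balance: n_H = 0 + 1ξ₁ − 2ξ₂ = 57.2 → ξ₂ = (1·143.2 − 57.2)/2 = 43.02 mol/min.
Outlet amounts (n = n₀ + Σ ν·ξ):
  E: 173 − 1(143.2) = 29.76
  H: 0 + 1(143.2) − 2(43.02) = 57.2
  D: 0 + 1(43.02) = 43.02

ξ₂ = 43 mol/min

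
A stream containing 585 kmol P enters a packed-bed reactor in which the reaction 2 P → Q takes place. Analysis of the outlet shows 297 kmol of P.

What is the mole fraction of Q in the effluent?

For P: n = n₀ − 2ξ → 297 = 585 − 2ξ, giving ξ = 144 kmol.
Outlet amounts (n = n₀ + ν ξ):
  P: 585 − 2(144) = 297
  Q: 0 + 1(144) = 144
Total out = 441 kmol; y_Q = 144 / 441 = 0.3265.

0.327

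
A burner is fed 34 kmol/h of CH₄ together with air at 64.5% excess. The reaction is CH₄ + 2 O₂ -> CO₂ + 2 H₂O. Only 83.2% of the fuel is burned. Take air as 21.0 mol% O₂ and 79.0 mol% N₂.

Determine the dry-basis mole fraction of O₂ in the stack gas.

0.108

Stoichiometric O₂ = 2 × 34 = 68 kmol/h; O₂ fed = 68 × 1.645 = 111.9 kmol/h.
N₂ fed = 111.9 × 79/21 = 420.8 kmol/h.
Fuel reacted = 0.832 × 34 → ξ = 28.29 kmol/h.
Outlet (n = n₀ + ν ξ):
  CH₄: 34 − 1(28.29) = 5.712
  O₂: 111.9 − 2(28.29) = 55.28
  N₂: 420.8 (inert)
  CO₂: 0 + 1(28.29) = 28.29
  H₂O: 0 + 2(28.29) = 56.58
Dry total = 510.1 kmol/h; y_O₂ (dry) = 55.28 / 510.1 = 0.1084.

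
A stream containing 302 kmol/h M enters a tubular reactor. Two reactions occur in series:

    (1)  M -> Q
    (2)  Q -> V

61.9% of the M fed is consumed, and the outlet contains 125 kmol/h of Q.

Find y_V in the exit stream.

0.205

Conversion of M: M consumed = 1ξ₁ = 0.619 × 302 → ξ₁ = 186.9 kmol/h.
Q balance: n_Q = 0 + 1ξ₁ − 1ξ₂ = 125 → ξ₂ = (1·186.9 − 125)/1 = 61.94 kmol/h.
Outlet amounts (n = n₀ + Σ ν·ξ):
  M: 302 − 1(186.9) = 115.1
  Q: 0 + 1(186.9) − 1(61.94) = 125
  V: 0 + 1(61.94) = 61.94
Total out = 302 kmol/h; y_V = 61.94 / 302 = 0.2051.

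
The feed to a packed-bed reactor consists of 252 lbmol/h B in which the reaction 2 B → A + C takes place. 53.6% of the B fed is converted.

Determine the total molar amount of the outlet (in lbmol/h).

B reacted = 0.536 × 252 = 135.1 lbmol/h; ν_B = −2, so ξ = 135.1/2 = 67.54 lbmol/h.
Outlet amounts (n = n₀ + ν ξ):
  B: 252 − 2(67.54) = 116.9
  A: 0 + 1(67.54) = 67.54
  C: 0 + 1(67.54) = 67.54
Total out = 116.9 + 67.54 + 67.54 = 252 lbmol/h.

252 lbmol/h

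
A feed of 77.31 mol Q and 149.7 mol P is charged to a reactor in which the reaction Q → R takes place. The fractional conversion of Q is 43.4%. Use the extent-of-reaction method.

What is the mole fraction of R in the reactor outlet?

Q reacted = 0.434 × 77.31 = 33.55 mol; ν_Q = −1, so ξ = 33.55/1 = 33.55 mol.
Outlet amounts (n = n₀ + ν ξ):
  Q: 77.31 − 1(33.55) = 43.76
  R: 0 + 1(33.55) = 33.55
  P: 149.7 (inert)
Total out = 227 mol; y_R = 33.55 / 227 = 0.1478.

0.148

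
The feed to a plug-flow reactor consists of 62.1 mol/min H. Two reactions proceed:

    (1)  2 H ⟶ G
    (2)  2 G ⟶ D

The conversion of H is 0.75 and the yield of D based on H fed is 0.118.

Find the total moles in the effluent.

Conversion of H: H consumed = 2ξ₁ = 0.75 × 62.1 → ξ₁ = 23.29 mol/min.
Yield of D: 1ξ₂ / 62.1 = 0.118 → ξ₂ = 7.328 mol/min.
Outlet amounts (n = n₀ + Σ ν·ξ):
  H: 62.1 − 2(23.29) = 15.52
  G: 0 + 1(23.29) − 2(7.328) = 8.632
  D: 0 + 1(7.328) = 7.328
Total out = 15.52 + 8.632 + 7.328 = 31.48 mol/min.

31.5 mol/min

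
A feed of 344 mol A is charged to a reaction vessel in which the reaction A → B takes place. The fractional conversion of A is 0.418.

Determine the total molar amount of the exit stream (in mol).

A reacted = 0.418 × 344 = 143.8 mol; ν_A = −1, so ξ = 143.8/1 = 143.8 mol.
Outlet amounts (n = n₀ + ν ξ):
  A: 344 − 1(143.8) = 200.2
  B: 0 + 1(143.8) = 143.8
Total out = 200.2 + 143.8 = 344 mol.

344 mol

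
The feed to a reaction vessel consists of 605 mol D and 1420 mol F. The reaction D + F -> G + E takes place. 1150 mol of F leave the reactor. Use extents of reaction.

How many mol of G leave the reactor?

For F: n = n₀ − 1ξ → 1150 = 1420 − 1ξ, giving ξ = 270 mol.
Outlet amounts (n = n₀ + ν ξ):
  D: 605 − 1(270) = 335
  F: 1420 − 1(270) = 1150
  G: 0 + 1(270) = 270
  E: 0 + 1(270) = 270

270 mol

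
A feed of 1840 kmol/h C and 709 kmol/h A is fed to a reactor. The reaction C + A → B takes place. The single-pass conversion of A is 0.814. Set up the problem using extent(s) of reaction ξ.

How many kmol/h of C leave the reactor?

A reacted = 0.814 × 709 = 577.1 kmol/h; ν_A = −1, so ξ = 577.1/1 = 577.1 kmol/h.
Outlet amounts (n = n₀ + ν ξ):
  C: 1840 − 1(577.1) = 1263
  A: 709 − 1(577.1) = 131.9
  B: 0 + 1(577.1) = 577.1

1260 kmol/h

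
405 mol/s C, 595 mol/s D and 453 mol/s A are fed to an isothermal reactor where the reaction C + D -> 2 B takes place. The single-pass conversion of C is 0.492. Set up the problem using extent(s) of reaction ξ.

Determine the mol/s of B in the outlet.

399 mol/s

C reacted = 0.492 × 405 = 199.3 mol/s; ν_C = −1, so ξ = 199.3/1 = 199.3 mol/s.
Outlet amounts (n = n₀ + ν ξ):
  C: 405 − 1(199.3) = 205.7
  D: 595 − 1(199.3) = 395.7
  B: 0 + 2(199.3) = 398.5
  A: 453 (inert)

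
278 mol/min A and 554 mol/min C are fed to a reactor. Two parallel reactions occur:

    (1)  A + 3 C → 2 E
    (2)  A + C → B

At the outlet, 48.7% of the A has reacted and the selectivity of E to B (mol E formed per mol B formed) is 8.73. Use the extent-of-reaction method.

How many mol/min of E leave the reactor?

220 mol/min

Conversion of A: A consumed = 0.487 × 278 = 135.4 mol/min = 1ξ₁ + 1ξ₂.
Selectivity: 2ξ₁ / (1ξ₂) = 8.73 → ξ₁ = 4.365 ξ₂.
Substitute: (1·4.365 + 1) ξ₂ = 135.4 → ξ₂ = 25.24 mol/min, ξ₁ = 110.2 mol/min.
Outlet amounts (n = n₀ + Σ ν·ξ):
  A: 278 − 1(110.2) − 1(25.24) = 142.6
  C: 554 − 3(110.2) − 1(25.24) = 198.3
  E: 0 + 2(110.2) = 220.3
  B: 0 + 1(25.24) = 25.24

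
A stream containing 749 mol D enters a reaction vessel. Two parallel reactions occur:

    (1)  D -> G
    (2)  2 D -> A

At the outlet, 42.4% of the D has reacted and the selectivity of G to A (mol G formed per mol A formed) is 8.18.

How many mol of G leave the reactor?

255 mol

Conversion of D: D consumed = 0.424 × 749 = 317.6 mol = 1ξ₁ + 2ξ₂.
Selectivity: 1ξ₁ / (1ξ₂) = 8.18 → ξ₁ = 8.18 ξ₂.
Substitute: (1·8.18 + 2) ξ₂ = 317.6 → ξ₂ = 31.2 mol, ξ₁ = 255.2 mol.
Outlet amounts (n = n₀ + Σ ν·ξ):
  D: 749 − 1(255.2) − 2(31.2) = 431.4
  G: 0 + 1(255.2) = 255.2
  A: 0 + 1(31.2) = 31.2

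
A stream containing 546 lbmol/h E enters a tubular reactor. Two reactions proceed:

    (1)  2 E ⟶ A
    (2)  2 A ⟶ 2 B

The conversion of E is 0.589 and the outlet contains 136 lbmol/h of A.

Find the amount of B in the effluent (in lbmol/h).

Conversion of E: E consumed = 2ξ₁ = 0.589 × 546 → ξ₁ = 160.8 lbmol/h.
A balance: n_A = 0 + 1ξ₁ − 2ξ₂ = 136 → ξ₂ = (1·160.8 − 136)/2 = 12.4 lbmol/h.
Outlet amounts (n = n₀ + Σ ν·ξ):
  E: 546 − 2(160.8) = 224.4
  A: 0 + 1(160.8) − 2(12.4) = 136
  B: 0 + 2(12.4) = 24.8

24.8 lbmol/h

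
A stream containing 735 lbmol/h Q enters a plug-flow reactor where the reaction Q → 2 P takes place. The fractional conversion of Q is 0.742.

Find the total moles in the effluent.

1280 lbmol/h

Q reacted = 0.742 × 735 = 545.4 lbmol/h; ν_Q = −1, so ξ = 545.4/1 = 545.4 lbmol/h.
Outlet amounts (n = n₀ + ν ξ):
  Q: 735 − 1(545.4) = 189.6
  P: 0 + 2(545.4) = 1091
Total out = 189.6 + 1091 = 1280 lbmol/h.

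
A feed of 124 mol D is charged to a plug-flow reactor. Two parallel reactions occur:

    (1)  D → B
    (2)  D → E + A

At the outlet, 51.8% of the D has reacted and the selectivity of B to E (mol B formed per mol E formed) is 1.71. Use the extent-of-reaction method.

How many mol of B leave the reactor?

Conversion of D: D consumed = 0.518 × 124 = 64.23 mol = 1ξ₁ + 1ξ₂.
Selectivity: 1ξ₁ / (1ξ₂) = 1.71 → ξ₁ = 1.71 ξ₂.
Substitute: (1·1.71 + 1) ξ₂ = 64.23 → ξ₂ = 23.7 mol, ξ₁ = 40.53 mol.
Outlet amounts (n = n₀ + Σ ν·ξ):
  D: 124 − 1(40.53) − 1(23.7) = 59.77
  B: 0 + 1(40.53) = 40.53
  E: 0 + 1(23.7) = 23.7
  A: 0 + 1(23.7) = 23.7

40.5 mol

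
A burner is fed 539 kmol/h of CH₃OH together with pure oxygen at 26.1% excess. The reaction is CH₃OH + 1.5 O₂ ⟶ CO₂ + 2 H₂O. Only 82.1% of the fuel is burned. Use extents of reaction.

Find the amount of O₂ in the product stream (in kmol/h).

356 kmol/h

Stoichiometric O₂ = 1.5 × 539 = 808.5 kmol/h; O₂ fed = 808.5 × 1.261 = 1020 kmol/h.
Fuel reacted = 0.821 × 539 → ξ = 442.5 kmol/h.
Outlet (n = n₀ + ν ξ):
  CH₃OH: 539 − 1(442.5) = 96.48
  O₂: 1020 − 1.5(442.5) = 355.7
  CO₂: 0 + 1(442.5) = 442.5
  H₂O: 0 + 2(442.5) = 885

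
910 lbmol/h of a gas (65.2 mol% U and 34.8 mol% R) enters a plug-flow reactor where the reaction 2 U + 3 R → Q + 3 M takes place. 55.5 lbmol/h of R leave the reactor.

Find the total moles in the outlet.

823 lbmol/h

For R: n = n₀ − 3ξ → 55.5 = 316.7 − 3ξ, giving ξ = 87.06 lbmol/h.
Outlet amounts (n = n₀ + ν ξ):
  U: 593.3 − 2(87.06) = 419.2
  R: 316.7 − 3(87.06) = 55.5
  Q: 0 + 1(87.06) = 87.06
  M: 0 + 3(87.06) = 261.2
Total out = 419.2 + 55.5 + 87.06 + 261.2 = 822.9 lbmol/h.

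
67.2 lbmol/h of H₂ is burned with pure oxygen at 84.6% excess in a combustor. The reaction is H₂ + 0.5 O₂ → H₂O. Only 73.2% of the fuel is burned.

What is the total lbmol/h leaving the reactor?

105 lbmol/h

Stoichiometric O₂ = 0.5 × 67.2 = 33.6 lbmol/h; O₂ fed = 33.6 × 1.846 = 62.03 lbmol/h.
Fuel reacted = 0.732 × 67.2 → ξ = 49.19 lbmol/h.
Outlet (n = n₀ + ν ξ):
  H₂: 67.2 − 1(49.19) = 18.01
  O₂: 62.03 − 0.5(49.19) = 37.43
  H₂O: 0 + 1(49.19) = 49.19
Total out = 18.01 + 37.43 + 49.19 = 104.6 lbmol/h.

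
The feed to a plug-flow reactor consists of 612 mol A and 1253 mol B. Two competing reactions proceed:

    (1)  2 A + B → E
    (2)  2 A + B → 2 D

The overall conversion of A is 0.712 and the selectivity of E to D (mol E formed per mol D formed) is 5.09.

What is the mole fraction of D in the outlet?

Conversion of A: A consumed = 0.712 × 612 = 435.7 mol = 2ξ₁ + 2ξ₂.
Selectivity: 1ξ₁ / (2ξ₂) = 5.09 → ξ₁ = 10.18 ξ₂.
Substitute: (2·10.18 + 2) ξ₂ = 435.7 → ξ₂ = 19.49 mol, ξ₁ = 198.4 mol.
Outlet amounts (n = n₀ + Σ ν·ξ):
  A: 612 − 2(198.4) − 2(19.49) = 176.3
  B: 1253 − 1(198.4) − 1(19.49) = 1035
  E: 0 + 1(198.4) = 198.4
  D: 0 + 2(19.49) = 38.98
Total out = 1449 mol; y_D = 38.98 / 1449 = 0.0269.

0.0269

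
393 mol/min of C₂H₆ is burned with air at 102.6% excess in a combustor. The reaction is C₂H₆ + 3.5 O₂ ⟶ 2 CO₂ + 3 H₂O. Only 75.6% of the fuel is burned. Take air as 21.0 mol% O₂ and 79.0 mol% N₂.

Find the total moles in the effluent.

13800 mol/min

Stoichiometric O₂ = 3.5 × 393 = 1376 mol/min; O₂ fed = 1376 × 2.026 = 2787 mol/min.
N₂ fed = 2787 × 79/21 = 10480 mol/min.
Fuel reacted = 0.756 × 393 → ξ = 297.1 mol/min.
Outlet (n = n₀ + ν ξ):
  C₂H₆: 393 − 1(297.1) = 95.89
  O₂: 2787 − 3.5(297.1) = 1747
  N₂: 10480 (inert)
  CO₂: 0 + 2(297.1) = 594.2
  H₂O: 0 + 3(297.1) = 891.3
Total out = 95.89 + 1747 + 10480 + 594.2 + 891.3 = 13810 mol/min.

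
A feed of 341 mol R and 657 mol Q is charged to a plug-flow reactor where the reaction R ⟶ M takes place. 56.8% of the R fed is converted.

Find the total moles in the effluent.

R reacted = 0.568 × 341 = 193.7 mol; ν_R = −1, so ξ = 193.7/1 = 193.7 mol.
Outlet amounts (n = n₀ + ν ξ):
  R: 341 − 1(193.7) = 147.3
  M: 0 + 1(193.7) = 193.7
  Q: 657 (inert)
Total out = 147.3 + 193.7 + 657 = 998 mol.

998 mol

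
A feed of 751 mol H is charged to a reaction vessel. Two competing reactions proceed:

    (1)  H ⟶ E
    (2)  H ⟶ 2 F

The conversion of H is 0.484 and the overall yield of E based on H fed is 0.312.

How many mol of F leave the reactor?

Yield of E: 1ξ₁ / 751 = 0.312 → ξ₁ = 234.3 mol.
Conversion of H: 1ξ₁ + 1ξ₂ = 0.484 × 751 = 363.5 → ξ₂ = 129.2 mol.
Outlet amounts (n = n₀ + Σ ν·ξ):
  H: 751 − 1(234.3) − 1(129.2) = 387.5
  E: 0 + 1(234.3) = 234.3
  F: 0 + 2(129.2) = 258.3

258 mol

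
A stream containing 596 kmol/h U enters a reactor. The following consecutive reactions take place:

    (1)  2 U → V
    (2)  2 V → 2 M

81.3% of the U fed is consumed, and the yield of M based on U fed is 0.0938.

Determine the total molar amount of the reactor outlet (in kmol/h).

354 kmol/h

Conversion of U: U consumed = 2ξ₁ = 0.813 × 596 → ξ₁ = 242.3 kmol/h.
Yield of M: 2ξ₂ / 596 = 0.0938 → ξ₂ = 27.95 kmol/h.
Outlet amounts (n = n₀ + Σ ν·ξ):
  U: 596 − 2(242.3) = 111.5
  V: 0 + 1(242.3) − 2(27.95) = 186.4
  M: 0 + 2(27.95) = 55.9
Total out = 111.5 + 186.4 + 55.9 = 353.7 kmol/h.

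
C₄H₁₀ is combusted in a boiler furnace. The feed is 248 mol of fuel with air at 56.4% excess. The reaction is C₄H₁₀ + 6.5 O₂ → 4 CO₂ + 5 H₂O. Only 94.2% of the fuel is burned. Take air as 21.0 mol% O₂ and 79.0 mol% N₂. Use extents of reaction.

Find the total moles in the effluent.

Stoichiometric O₂ = 6.5 × 248 = 1612 mol; O₂ fed = 1612 × 1.564 = 2521 mol.
N₂ fed = 2521 × 79/21 = 9484 mol.
Fuel reacted = 0.942 × 248 → ξ = 233.6 mol.
Outlet (n = n₀ + ν ξ):
  C₄H₁₀: 248 − 1(233.6) = 14.38
  O₂: 2521 − 6.5(233.6) = 1003
  N₂: 9484 (inert)
  CO₂: 0 + 4(233.6) = 934.5
  H₂O: 0 + 5(233.6) = 1168
Total out = 14.38 + 1003 + 9484 + 934.5 + 1168 = 12600 mol.

12600 mol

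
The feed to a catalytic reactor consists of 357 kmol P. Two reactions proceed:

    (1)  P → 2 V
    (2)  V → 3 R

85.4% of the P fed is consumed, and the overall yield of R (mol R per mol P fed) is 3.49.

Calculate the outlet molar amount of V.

Conversion of P: P consumed = 1ξ₁ = 0.854 × 357 → ξ₁ = 304.9 kmol.
Yield of R: 3ξ₂ / 357 = 3.49 → ξ₂ = 415.3 kmol.
Outlet amounts (n = n₀ + Σ ν·ξ):
  P: 357 − 1(304.9) = 52.12
  V: 0 + 2(304.9) − 1(415.3) = 194.4
  R: 0 + 3(415.3) = 1246

194 kmol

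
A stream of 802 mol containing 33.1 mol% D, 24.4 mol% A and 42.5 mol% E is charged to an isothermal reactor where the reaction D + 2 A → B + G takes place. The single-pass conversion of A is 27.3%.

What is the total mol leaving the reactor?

775 mol

A reacted = 0.273 × 195.7 = 53.42 mol; ν_A = −2, so ξ = 53.42/2 = 26.71 mol.
Outlet amounts (n = n₀ + ν ξ):
  D: 265.5 − 1(26.71) = 238.8
  A: 195.7 − 2(26.71) = 142.3
  B: 0 + 1(26.71) = 26.71
  G: 0 + 1(26.71) = 26.71
  E: 340.9 (inert)
Total out = 238.8 + 142.3 + 26.71 + 26.71 + 340.9 = 775.3 mol.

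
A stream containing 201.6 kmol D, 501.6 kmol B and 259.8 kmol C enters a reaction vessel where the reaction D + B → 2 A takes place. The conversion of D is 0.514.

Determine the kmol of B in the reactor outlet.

398 kmol

D reacted = 0.514 × 201.6 = 103.6 kmol; ν_D = −1, so ξ = 103.6/1 = 103.6 kmol.
Outlet amounts (n = n₀ + ν ξ):
  D: 201.6 − 1(103.6) = 97.98
  B: 501.6 − 1(103.6) = 398
  A: 0 + 2(103.6) = 207.2
  C: 259.8 (inert)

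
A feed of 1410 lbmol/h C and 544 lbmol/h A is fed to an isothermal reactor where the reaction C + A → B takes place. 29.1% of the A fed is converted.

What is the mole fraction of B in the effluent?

0.0882

A reacted = 0.291 × 544 = 158.3 lbmol/h; ν_A = −1, so ξ = 158.3/1 = 158.3 lbmol/h.
Outlet amounts (n = n₀ + ν ξ):
  C: 1410 − 1(158.3) = 1252
  A: 544 − 1(158.3) = 385.7
  B: 0 + 1(158.3) = 158.3
Total out = 1796 lbmol/h; y_B = 158.3 / 1796 = 0.08816.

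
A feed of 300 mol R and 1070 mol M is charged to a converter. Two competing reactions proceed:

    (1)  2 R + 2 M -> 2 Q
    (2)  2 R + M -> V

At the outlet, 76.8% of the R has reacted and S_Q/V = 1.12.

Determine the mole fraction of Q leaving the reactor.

0.0726

Conversion of R: R consumed = 0.768 × 300 = 230.4 mol = 2ξ₁ + 2ξ₂.
Selectivity: 2ξ₁ / (1ξ₂) = 1.12 → ξ₁ = 0.56 ξ₂.
Substitute: (2·0.56 + 2) ξ₂ = 230.4 → ξ₂ = 73.85 mol, ξ₁ = 41.35 mol.
Outlet amounts (n = n₀ + Σ ν·ξ):
  R: 300 − 2(41.35) − 2(73.85) = 69.6
  M: 1070 − 2(41.35) − 1(73.85) = 913.4
  Q: 0 + 2(41.35) = 82.71
  V: 0 + 1(73.85) = 73.85
Total out = 1140 mol; y_Q = 82.71 / 1140 = 0.07258.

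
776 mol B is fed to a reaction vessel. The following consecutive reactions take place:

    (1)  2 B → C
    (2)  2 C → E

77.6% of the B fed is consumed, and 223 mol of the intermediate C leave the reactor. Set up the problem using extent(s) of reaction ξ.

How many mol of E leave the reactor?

Conversion of B: B consumed = 2ξ₁ = 0.776 × 776 → ξ₁ = 301.1 mol.
C balance: n_C = 0 + 1ξ₁ − 2ξ₂ = 223 → ξ₂ = (1·301.1 − 223)/2 = 39.04 mol.
Outlet amounts (n = n₀ + Σ ν·ξ):
  B: 776 − 2(301.1) = 173.8
  C: 0 + 1(301.1) − 2(39.04) = 223
  E: 0 + 1(39.04) = 39.04

39 mol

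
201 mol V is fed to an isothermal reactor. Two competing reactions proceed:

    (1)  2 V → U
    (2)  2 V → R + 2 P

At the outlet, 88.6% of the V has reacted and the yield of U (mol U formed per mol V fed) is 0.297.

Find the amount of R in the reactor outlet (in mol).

29.3 mol

Yield of U: 1ξ₁ / 201 = 0.297 → ξ₁ = 59.7 mol.
Conversion of V: 2ξ₁ + 2ξ₂ = 0.886 × 201 = 178.1 → ξ₂ = 29.35 mol.
Outlet amounts (n = n₀ + Σ ν·ξ):
  V: 201 − 2(59.7) − 2(29.35) = 22.91
  U: 0 + 1(59.7) = 59.7
  R: 0 + 1(29.35) = 29.35
  P: 0 + 2(29.35) = 58.69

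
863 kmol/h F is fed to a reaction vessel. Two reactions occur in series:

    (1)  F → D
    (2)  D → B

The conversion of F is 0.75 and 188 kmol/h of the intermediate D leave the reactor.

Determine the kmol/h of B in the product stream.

Conversion of F: F consumed = 1ξ₁ = 0.75 × 863 → ξ₁ = 647.2 kmol/h.
D balance: n_D = 0 + 1ξ₁ − 1ξ₂ = 188 → ξ₂ = (1·647.2 − 188)/1 = 459.2 kmol/h.
Outlet amounts (n = n₀ + Σ ν·ξ):
  F: 863 − 1(647.2) = 215.8
  D: 0 + 1(647.2) − 1(459.2) = 188
  B: 0 + 1(459.2) = 459.2

459 kmol/h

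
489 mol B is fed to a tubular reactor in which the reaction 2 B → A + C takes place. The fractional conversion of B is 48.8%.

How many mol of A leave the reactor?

119 mol

B reacted = 0.488 × 489 = 238.6 mol; ν_B = −2, so ξ = 238.6/2 = 119.3 mol.
Outlet amounts (n = n₀ + ν ξ):
  B: 489 − 2(119.3) = 250.4
  A: 0 + 1(119.3) = 119.3
  C: 0 + 1(119.3) = 119.3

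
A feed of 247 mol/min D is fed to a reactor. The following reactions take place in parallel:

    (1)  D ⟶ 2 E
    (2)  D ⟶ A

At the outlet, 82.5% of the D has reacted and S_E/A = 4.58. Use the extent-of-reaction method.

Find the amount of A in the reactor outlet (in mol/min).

61.9 mol/min

Conversion of D: D consumed = 0.825 × 247 = 203.8 mol/min = 1ξ₁ + 1ξ₂.
Selectivity: 2ξ₁ / (1ξ₂) = 4.58 → ξ₁ = 2.29 ξ₂.
Substitute: (1·2.29 + 1) ξ₂ = 203.8 → ξ₂ = 61.94 mol/min, ξ₁ = 141.8 mol/min.
Outlet amounts (n = n₀ + Σ ν·ξ):
  D: 247 − 1(141.8) − 1(61.94) = 43.23
  E: 0 + 2(141.8) = 283.7
  A: 0 + 1(61.94) = 61.94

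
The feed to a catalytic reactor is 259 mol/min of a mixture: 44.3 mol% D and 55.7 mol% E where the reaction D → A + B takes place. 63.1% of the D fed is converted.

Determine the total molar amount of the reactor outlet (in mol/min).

331 mol/min

D reacted = 0.631 × 114.7 = 72.4 mol/min; ν_D = −1, so ξ = 72.4/1 = 72.4 mol/min.
Outlet amounts (n = n₀ + ν ξ):
  D: 114.7 − 1(72.4) = 42.34
  A: 0 + 1(72.4) = 72.4
  B: 0 + 1(72.4) = 72.4
  E: 144.3 (inert)
Total out = 42.34 + 72.4 + 72.4 + 144.3 = 331.4 mol/min.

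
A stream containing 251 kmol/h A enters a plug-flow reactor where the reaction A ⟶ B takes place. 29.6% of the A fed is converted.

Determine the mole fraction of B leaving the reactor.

A reacted = 0.296 × 251 = 74.3 kmol/h; ν_A = −1, so ξ = 74.3/1 = 74.3 kmol/h.
Outlet amounts (n = n₀ + ν ξ):
  A: 251 − 1(74.3) = 176.7
  B: 0 + 1(74.3) = 74.3
Total out = 251 kmol/h; y_B = 74.3 / 251 = 0.296.

0.296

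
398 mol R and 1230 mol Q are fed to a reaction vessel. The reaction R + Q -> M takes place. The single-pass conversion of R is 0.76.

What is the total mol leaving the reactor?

1330 mol

R reacted = 0.76 × 398 = 302.5 mol; ν_R = −1, so ξ = 302.5/1 = 302.5 mol.
Outlet amounts (n = n₀ + ν ξ):
  R: 398 − 1(302.5) = 95.52
  Q: 1230 − 1(302.5) = 927.5
  M: 0 + 1(302.5) = 302.5
Total out = 95.52 + 927.5 + 302.5 = 1326 mol.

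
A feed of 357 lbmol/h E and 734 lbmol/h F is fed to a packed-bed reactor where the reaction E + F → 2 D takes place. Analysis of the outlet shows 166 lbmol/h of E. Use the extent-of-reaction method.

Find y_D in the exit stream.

For E: n = n₀ − 1ξ → 166 = 357 − 1ξ, giving ξ = 191 lbmol/h.
Outlet amounts (n = n₀ + ν ξ):
  E: 357 − 1(191) = 166
  F: 734 − 1(191) = 543
  D: 0 + 2(191) = 382
Total out = 1091 lbmol/h; y_D = 382 / 1091 = 0.3501.

0.35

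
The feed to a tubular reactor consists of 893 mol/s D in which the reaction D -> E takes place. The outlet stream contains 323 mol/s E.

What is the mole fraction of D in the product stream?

For E: n = n₀ + 1ξ → 323 = 0 + 1ξ, giving ξ = 323 mol/s.
Outlet amounts (n = n₀ + ν ξ):
  D: 893 − 1(323) = 570
  E: 0 + 1(323) = 323
Total out = 893 mol/s; y_D = 570 / 893 = 0.6383.

0.638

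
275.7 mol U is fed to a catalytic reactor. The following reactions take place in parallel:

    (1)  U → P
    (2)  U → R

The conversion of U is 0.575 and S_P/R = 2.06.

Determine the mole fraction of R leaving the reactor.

0.188

Conversion of U: U consumed = 0.575 × 275.7 = 158.5 mol = 1ξ₁ + 1ξ₂.
Selectivity: 1ξ₁ / (1ξ₂) = 2.06 → ξ₁ = 2.06 ξ₂.
Substitute: (1·2.06 + 1) ξ₂ = 158.5 → ξ₂ = 51.81 mol, ξ₁ = 106.7 mol.
Outlet amounts (n = n₀ + Σ ν·ξ):
  U: 275.7 − 1(106.7) − 1(51.81) = 117.2
  P: 0 + 1(106.7) = 106.7
  R: 0 + 1(51.81) = 51.81
Total out = 275.7 mol; y_R = 51.81 / 275.7 = 0.1879.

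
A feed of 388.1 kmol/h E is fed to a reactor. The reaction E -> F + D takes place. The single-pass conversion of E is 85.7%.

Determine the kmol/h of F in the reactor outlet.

333 kmol/h

E reacted = 0.857 × 388.1 = 332.6 kmol/h; ν_E = −1, so ξ = 332.6/1 = 332.6 kmol/h.
Outlet amounts (n = n₀ + ν ξ):
  E: 388.1 − 1(332.6) = 55.5
  F: 0 + 1(332.6) = 332.6
  D: 0 + 1(332.6) = 332.6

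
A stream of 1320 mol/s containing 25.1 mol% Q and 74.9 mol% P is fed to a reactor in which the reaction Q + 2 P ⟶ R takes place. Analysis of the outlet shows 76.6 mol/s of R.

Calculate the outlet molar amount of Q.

For R: n = n₀ + 1ξ → 76.6 = 0 + 1ξ, giving ξ = 76.6 mol/s.
Outlet amounts (n = n₀ + ν ξ):
  Q: 331.3 − 1(76.6) = 254.7
  P: 988.7 − 2(76.6) = 835.5
  R: 0 + 1(76.6) = 76.6

255 mol/s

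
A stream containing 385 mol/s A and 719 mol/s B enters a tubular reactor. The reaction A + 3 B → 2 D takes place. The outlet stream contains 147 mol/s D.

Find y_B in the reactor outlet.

0.521

For D: n = n₀ + 2ξ → 147 = 0 + 2ξ, giving ξ = 73.5 mol/s.
Outlet amounts (n = n₀ + ν ξ):
  A: 385 − 1(73.5) = 311.5
  B: 719 − 3(73.5) = 498.5
  D: 0 + 2(73.5) = 147
Total out = 957 mol/s; y_B = 498.5 / 957 = 0.5209.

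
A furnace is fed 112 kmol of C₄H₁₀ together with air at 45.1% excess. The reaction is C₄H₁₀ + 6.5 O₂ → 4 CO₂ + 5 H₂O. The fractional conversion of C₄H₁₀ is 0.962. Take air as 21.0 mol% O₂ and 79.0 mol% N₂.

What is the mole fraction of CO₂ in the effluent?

0.0813

Stoichiometric O₂ = 6.5 × 112 = 728 kmol; O₂ fed = 728 × 1.451 = 1056 kmol.
N₂ fed = 1056 × 79/21 = 3974 kmol.
Fuel reacted = 0.962 × 112 → ξ = 107.7 kmol.
Outlet (n = n₀ + ν ξ):
  C₄H₁₀: 112 − 1(107.7) = 4.256
  O₂: 1056 − 6.5(107.7) = 356
  N₂: 3974 (inert)
  CO₂: 0 + 4(107.7) = 431
  H₂O: 0 + 5(107.7) = 538.7
Total out = 5304 kmol; y_CO₂ = 431 / 5304 = 0.08126.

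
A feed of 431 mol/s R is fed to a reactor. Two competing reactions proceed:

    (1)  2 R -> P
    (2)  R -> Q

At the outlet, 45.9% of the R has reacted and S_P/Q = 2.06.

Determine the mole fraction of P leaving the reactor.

0.227

Conversion of R: R consumed = 0.459 × 431 = 197.8 mol/s = 2ξ₁ + 1ξ₂.
Selectivity: 1ξ₁ / (1ξ₂) = 2.06 → ξ₁ = 2.06 ξ₂.
Substitute: (2·2.06 + 1) ξ₂ = 197.8 → ξ₂ = 38.64 mol/s, ξ₁ = 79.6 mol/s.
Outlet amounts (n = n₀ + Σ ν·ξ):
  R: 431 − 2(79.6) − 1(38.64) = 233.2
  P: 0 + 1(79.6) = 79.6
  Q: 0 + 1(38.64) = 38.64
Total out = 351.4 mol/s; y_P = 79.6 / 351.4 = 0.2265.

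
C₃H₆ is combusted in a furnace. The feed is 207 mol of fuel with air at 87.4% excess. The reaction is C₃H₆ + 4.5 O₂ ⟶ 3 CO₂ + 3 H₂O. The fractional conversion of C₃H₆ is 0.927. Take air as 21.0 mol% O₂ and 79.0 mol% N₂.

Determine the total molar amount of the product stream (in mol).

8620 mol

Stoichiometric O₂ = 4.5 × 207 = 931.5 mol; O₂ fed = 931.5 × 1.874 = 1746 mol.
N₂ fed = 1746 × 79/21 = 6567 mol.
Fuel reacted = 0.927 × 207 → ξ = 191.9 mol.
Outlet (n = n₀ + ν ξ):
  C₃H₆: 207 − 1(191.9) = 15.11
  O₂: 1746 − 4.5(191.9) = 882.1
  N₂: 6567 (inert)
  CO₂: 0 + 3(191.9) = 575.7
  H₂O: 0 + 3(191.9) = 575.7
Total out = 15.11 + 882.1 + 6567 + 575.7 + 575.7 = 8615 mol.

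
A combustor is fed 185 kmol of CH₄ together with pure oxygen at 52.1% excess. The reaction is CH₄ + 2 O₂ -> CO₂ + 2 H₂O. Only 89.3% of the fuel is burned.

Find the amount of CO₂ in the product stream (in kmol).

Stoichiometric O₂ = 2 × 185 = 370 kmol; O₂ fed = 370 × 1.521 = 562.8 kmol.
Fuel reacted = 0.893 × 185 → ξ = 165.2 kmol.
Outlet (n = n₀ + ν ξ):
  CH₄: 185 − 1(165.2) = 19.79
  O₂: 562.8 − 2(165.2) = 232.4
  CO₂: 0 + 1(165.2) = 165.2
  H₂O: 0 + 2(165.2) = 330.4

165 kmol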